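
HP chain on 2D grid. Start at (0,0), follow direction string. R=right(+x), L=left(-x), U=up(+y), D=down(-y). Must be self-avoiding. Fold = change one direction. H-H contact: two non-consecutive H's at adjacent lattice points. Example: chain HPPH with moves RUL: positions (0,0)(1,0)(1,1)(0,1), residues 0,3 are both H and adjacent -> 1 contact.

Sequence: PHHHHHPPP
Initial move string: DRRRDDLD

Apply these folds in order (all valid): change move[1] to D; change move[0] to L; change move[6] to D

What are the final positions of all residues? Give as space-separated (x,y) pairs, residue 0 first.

Answer: (0,0) (-1,0) (-1,-1) (0,-1) (1,-1) (1,-2) (1,-3) (1,-4) (1,-5)

Derivation:
Initial moves: DRRRDDLD
Fold: move[1]->D => DDRRDDLD (positions: [(0, 0), (0, -1), (0, -2), (1, -2), (2, -2), (2, -3), (2, -4), (1, -4), (1, -5)])
Fold: move[0]->L => LDRRDDLD (positions: [(0, 0), (-1, 0), (-1, -1), (0, -1), (1, -1), (1, -2), (1, -3), (0, -3), (0, -4)])
Fold: move[6]->D => LDRRDDDD (positions: [(0, 0), (-1, 0), (-1, -1), (0, -1), (1, -1), (1, -2), (1, -3), (1, -4), (1, -5)])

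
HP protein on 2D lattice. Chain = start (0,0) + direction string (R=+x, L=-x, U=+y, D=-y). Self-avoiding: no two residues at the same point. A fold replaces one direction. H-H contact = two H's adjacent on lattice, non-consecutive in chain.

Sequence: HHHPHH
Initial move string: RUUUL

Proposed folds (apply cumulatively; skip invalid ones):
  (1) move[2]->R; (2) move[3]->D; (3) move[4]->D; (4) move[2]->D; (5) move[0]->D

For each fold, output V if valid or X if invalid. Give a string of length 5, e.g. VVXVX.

Initial: RUUUL -> [(0, 0), (1, 0), (1, 1), (1, 2), (1, 3), (0, 3)]
Fold 1: move[2]->R => RURUL VALID
Fold 2: move[3]->D => RURDL INVALID (collision), skipped
Fold 3: move[4]->D => RURUD INVALID (collision), skipped
Fold 4: move[2]->D => RUDUL INVALID (collision), skipped
Fold 5: move[0]->D => DURUL INVALID (collision), skipped

Answer: VXXXX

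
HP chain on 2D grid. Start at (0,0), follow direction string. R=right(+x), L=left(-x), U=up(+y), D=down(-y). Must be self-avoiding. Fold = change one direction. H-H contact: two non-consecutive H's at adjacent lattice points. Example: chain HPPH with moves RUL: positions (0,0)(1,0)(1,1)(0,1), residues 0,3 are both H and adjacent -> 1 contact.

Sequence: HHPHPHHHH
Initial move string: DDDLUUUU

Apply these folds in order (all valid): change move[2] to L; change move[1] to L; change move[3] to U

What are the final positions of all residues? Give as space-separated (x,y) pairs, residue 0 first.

Initial moves: DDDLUUUU
Fold: move[2]->L => DDLLUUUU (positions: [(0, 0), (0, -1), (0, -2), (-1, -2), (-2, -2), (-2, -1), (-2, 0), (-2, 1), (-2, 2)])
Fold: move[1]->L => DLLLUUUU (positions: [(0, 0), (0, -1), (-1, -1), (-2, -1), (-3, -1), (-3, 0), (-3, 1), (-3, 2), (-3, 3)])
Fold: move[3]->U => DLLUUUUU (positions: [(0, 0), (0, -1), (-1, -1), (-2, -1), (-2, 0), (-2, 1), (-2, 2), (-2, 3), (-2, 4)])

Answer: (0,0) (0,-1) (-1,-1) (-2,-1) (-2,0) (-2,1) (-2,2) (-2,3) (-2,4)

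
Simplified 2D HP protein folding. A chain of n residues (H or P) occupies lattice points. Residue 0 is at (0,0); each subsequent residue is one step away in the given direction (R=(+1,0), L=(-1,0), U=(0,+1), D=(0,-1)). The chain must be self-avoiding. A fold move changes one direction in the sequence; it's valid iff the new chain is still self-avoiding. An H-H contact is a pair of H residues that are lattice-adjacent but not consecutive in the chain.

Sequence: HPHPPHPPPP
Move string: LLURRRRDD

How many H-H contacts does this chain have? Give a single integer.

Answer: 1

Derivation:
Positions: [(0, 0), (-1, 0), (-2, 0), (-2, 1), (-1, 1), (0, 1), (1, 1), (2, 1), (2, 0), (2, -1)]
H-H contact: residue 0 @(0,0) - residue 5 @(0, 1)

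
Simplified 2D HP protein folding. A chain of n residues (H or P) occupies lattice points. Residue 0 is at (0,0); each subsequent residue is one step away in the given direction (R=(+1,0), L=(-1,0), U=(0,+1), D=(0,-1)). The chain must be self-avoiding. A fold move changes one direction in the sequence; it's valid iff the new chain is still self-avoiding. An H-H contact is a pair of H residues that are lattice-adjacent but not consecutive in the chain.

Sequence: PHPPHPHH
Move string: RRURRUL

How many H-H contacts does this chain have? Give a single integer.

Answer: 1

Derivation:
Positions: [(0, 0), (1, 0), (2, 0), (2, 1), (3, 1), (4, 1), (4, 2), (3, 2)]
H-H contact: residue 4 @(3,1) - residue 7 @(3, 2)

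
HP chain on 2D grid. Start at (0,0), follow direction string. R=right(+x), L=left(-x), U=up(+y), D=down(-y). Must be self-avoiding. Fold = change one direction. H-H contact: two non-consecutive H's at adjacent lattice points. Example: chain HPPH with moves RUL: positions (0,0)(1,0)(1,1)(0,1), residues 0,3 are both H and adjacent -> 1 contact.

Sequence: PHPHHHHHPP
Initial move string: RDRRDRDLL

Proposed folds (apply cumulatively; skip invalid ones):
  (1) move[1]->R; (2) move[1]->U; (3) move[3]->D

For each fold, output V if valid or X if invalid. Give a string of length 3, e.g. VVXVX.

Answer: VVV

Derivation:
Initial: RDRRDRDLL -> [(0, 0), (1, 0), (1, -1), (2, -1), (3, -1), (3, -2), (4, -2), (4, -3), (3, -3), (2, -3)]
Fold 1: move[1]->R => RRRRDRDLL VALID
Fold 2: move[1]->U => RURRDRDLL VALID
Fold 3: move[3]->D => RURDDRDLL VALID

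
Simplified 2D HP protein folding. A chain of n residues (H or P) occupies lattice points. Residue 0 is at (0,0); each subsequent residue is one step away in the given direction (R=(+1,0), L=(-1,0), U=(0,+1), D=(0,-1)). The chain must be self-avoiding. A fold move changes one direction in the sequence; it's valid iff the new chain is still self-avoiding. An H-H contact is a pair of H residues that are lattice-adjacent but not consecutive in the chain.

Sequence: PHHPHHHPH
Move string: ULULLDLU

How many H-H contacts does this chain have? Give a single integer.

Answer: 1

Derivation:
Positions: [(0, 0), (0, 1), (-1, 1), (-1, 2), (-2, 2), (-3, 2), (-3, 1), (-4, 1), (-4, 2)]
H-H contact: residue 5 @(-3,2) - residue 8 @(-4, 2)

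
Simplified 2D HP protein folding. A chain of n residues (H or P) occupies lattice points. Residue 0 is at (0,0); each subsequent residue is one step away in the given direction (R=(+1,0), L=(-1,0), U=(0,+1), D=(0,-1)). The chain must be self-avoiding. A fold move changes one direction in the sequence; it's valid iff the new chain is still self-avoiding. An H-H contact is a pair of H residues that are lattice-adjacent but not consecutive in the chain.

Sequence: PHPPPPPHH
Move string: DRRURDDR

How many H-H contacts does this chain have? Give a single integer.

Positions: [(0, 0), (0, -1), (1, -1), (2, -1), (2, 0), (3, 0), (3, -1), (3, -2), (4, -2)]
No H-H contacts found.

Answer: 0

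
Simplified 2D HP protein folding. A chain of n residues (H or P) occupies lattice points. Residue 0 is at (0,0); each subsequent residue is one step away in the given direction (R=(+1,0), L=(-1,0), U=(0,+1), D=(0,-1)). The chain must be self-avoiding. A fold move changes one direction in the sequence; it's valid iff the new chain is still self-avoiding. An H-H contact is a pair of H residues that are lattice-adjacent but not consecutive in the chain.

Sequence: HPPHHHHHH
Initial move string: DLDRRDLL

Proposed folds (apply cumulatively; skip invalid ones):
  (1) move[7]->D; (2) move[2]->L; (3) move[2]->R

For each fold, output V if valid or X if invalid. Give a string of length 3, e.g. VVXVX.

Initial: DLDRRDLL -> [(0, 0), (0, -1), (-1, -1), (-1, -2), (0, -2), (1, -2), (1, -3), (0, -3), (-1, -3)]
Fold 1: move[7]->D => DLDRRDLD VALID
Fold 2: move[2]->L => DLLRRDLD INVALID (collision), skipped
Fold 3: move[2]->R => DLRRRDLD INVALID (collision), skipped

Answer: VXX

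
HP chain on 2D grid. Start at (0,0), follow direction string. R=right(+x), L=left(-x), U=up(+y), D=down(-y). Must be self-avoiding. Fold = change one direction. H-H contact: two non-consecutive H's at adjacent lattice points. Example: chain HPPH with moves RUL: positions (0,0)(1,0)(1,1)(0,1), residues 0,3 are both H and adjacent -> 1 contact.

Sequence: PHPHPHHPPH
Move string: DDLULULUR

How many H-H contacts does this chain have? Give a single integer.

Positions: [(0, 0), (0, -1), (0, -2), (-1, -2), (-1, -1), (-2, -1), (-2, 0), (-3, 0), (-3, 1), (-2, 1)]
H-H contact: residue 6 @(-2,0) - residue 9 @(-2, 1)

Answer: 1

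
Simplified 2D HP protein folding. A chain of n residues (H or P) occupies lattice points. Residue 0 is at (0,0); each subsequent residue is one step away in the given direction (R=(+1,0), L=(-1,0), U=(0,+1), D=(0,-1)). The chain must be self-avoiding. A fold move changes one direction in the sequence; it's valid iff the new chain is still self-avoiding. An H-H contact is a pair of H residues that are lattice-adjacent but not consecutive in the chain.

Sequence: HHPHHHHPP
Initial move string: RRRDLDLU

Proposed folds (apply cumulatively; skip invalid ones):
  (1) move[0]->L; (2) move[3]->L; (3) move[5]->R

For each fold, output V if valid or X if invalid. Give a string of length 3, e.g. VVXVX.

Answer: XXX

Derivation:
Initial: RRRDLDLU -> [(0, 0), (1, 0), (2, 0), (3, 0), (3, -1), (2, -1), (2, -2), (1, -2), (1, -1)]
Fold 1: move[0]->L => LRRDLDLU INVALID (collision), skipped
Fold 2: move[3]->L => RRRLLDLU INVALID (collision), skipped
Fold 3: move[5]->R => RRRDLRLU INVALID (collision), skipped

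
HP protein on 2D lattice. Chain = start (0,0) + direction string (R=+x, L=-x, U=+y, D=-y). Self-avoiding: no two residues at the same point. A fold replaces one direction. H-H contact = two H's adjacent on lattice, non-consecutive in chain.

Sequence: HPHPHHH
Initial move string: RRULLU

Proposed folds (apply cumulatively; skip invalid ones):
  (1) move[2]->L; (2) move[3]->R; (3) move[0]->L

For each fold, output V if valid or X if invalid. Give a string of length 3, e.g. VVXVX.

Answer: XXX

Derivation:
Initial: RRULLU -> [(0, 0), (1, 0), (2, 0), (2, 1), (1, 1), (0, 1), (0, 2)]
Fold 1: move[2]->L => RRLLLU INVALID (collision), skipped
Fold 2: move[3]->R => RRURLU INVALID (collision), skipped
Fold 3: move[0]->L => LRULLU INVALID (collision), skipped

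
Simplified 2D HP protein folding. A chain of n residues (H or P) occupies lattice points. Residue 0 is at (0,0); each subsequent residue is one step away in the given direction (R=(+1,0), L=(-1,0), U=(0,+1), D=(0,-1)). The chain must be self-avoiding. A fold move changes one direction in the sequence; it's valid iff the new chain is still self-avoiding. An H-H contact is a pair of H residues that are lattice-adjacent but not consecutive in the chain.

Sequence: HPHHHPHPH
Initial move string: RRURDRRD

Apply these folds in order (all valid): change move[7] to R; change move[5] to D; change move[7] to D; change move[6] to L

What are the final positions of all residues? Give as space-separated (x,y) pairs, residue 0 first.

Initial moves: RRURDRRD
Fold: move[7]->R => RRURDRRR (positions: [(0, 0), (1, 0), (2, 0), (2, 1), (3, 1), (3, 0), (4, 0), (5, 0), (6, 0)])
Fold: move[5]->D => RRURDDRR (positions: [(0, 0), (1, 0), (2, 0), (2, 1), (3, 1), (3, 0), (3, -1), (4, -1), (5, -1)])
Fold: move[7]->D => RRURDDRD (positions: [(0, 0), (1, 0), (2, 0), (2, 1), (3, 1), (3, 0), (3, -1), (4, -1), (4, -2)])
Fold: move[6]->L => RRURDDLD (positions: [(0, 0), (1, 0), (2, 0), (2, 1), (3, 1), (3, 0), (3, -1), (2, -1), (2, -2)])

Answer: (0,0) (1,0) (2,0) (2,1) (3,1) (3,0) (3,-1) (2,-1) (2,-2)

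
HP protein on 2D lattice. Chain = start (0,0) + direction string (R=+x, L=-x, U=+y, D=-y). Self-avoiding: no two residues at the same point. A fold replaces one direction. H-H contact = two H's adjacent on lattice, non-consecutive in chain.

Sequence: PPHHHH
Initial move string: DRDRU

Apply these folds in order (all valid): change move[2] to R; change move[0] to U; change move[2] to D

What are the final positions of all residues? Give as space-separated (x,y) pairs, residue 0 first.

Initial moves: DRDRU
Fold: move[2]->R => DRRRU (positions: [(0, 0), (0, -1), (1, -1), (2, -1), (3, -1), (3, 0)])
Fold: move[0]->U => URRRU (positions: [(0, 0), (0, 1), (1, 1), (2, 1), (3, 1), (3, 2)])
Fold: move[2]->D => URDRU (positions: [(0, 0), (0, 1), (1, 1), (1, 0), (2, 0), (2, 1)])

Answer: (0,0) (0,1) (1,1) (1,0) (2,0) (2,1)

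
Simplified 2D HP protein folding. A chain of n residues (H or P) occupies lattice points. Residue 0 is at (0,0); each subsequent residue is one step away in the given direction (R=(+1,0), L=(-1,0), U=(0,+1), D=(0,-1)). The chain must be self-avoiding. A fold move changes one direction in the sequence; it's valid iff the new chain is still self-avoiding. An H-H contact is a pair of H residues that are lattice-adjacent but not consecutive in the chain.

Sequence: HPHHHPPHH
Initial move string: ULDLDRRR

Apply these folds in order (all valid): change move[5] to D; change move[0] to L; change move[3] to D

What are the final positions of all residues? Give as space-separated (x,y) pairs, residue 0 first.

Initial moves: ULDLDRRR
Fold: move[5]->D => ULDLDDRR (positions: [(0, 0), (0, 1), (-1, 1), (-1, 0), (-2, 0), (-2, -1), (-2, -2), (-1, -2), (0, -2)])
Fold: move[0]->L => LLDLDDRR (positions: [(0, 0), (-1, 0), (-2, 0), (-2, -1), (-3, -1), (-3, -2), (-3, -3), (-2, -3), (-1, -3)])
Fold: move[3]->D => LLDDDDRR (positions: [(0, 0), (-1, 0), (-2, 0), (-2, -1), (-2, -2), (-2, -3), (-2, -4), (-1, -4), (0, -4)])

Answer: (0,0) (-1,0) (-2,0) (-2,-1) (-2,-2) (-2,-3) (-2,-4) (-1,-4) (0,-4)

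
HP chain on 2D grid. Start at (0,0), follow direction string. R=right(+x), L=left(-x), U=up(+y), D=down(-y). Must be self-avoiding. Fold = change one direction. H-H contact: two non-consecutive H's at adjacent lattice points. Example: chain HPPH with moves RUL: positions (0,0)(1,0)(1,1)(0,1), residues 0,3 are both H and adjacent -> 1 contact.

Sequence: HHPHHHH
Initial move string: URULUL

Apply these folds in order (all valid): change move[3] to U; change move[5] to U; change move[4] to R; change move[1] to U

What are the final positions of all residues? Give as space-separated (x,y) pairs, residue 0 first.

Initial moves: URULUL
Fold: move[3]->U => URUUUL (positions: [(0, 0), (0, 1), (1, 1), (1, 2), (1, 3), (1, 4), (0, 4)])
Fold: move[5]->U => URUUUU (positions: [(0, 0), (0, 1), (1, 1), (1, 2), (1, 3), (1, 4), (1, 5)])
Fold: move[4]->R => URUURU (positions: [(0, 0), (0, 1), (1, 1), (1, 2), (1, 3), (2, 3), (2, 4)])
Fold: move[1]->U => UUUURU (positions: [(0, 0), (0, 1), (0, 2), (0, 3), (0, 4), (1, 4), (1, 5)])

Answer: (0,0) (0,1) (0,2) (0,3) (0,4) (1,4) (1,5)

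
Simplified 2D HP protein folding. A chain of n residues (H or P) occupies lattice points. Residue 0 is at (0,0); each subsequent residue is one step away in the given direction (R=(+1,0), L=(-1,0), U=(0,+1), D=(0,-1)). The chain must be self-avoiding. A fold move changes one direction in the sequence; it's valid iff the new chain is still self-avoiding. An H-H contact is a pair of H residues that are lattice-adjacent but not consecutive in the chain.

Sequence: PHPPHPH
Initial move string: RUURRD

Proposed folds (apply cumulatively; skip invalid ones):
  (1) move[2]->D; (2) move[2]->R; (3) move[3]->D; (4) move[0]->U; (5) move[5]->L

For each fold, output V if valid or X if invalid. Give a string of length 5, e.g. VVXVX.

Answer: XVVVX

Derivation:
Initial: RUURRD -> [(0, 0), (1, 0), (1, 1), (1, 2), (2, 2), (3, 2), (3, 1)]
Fold 1: move[2]->D => RUDRRD INVALID (collision), skipped
Fold 2: move[2]->R => RURRRD VALID
Fold 3: move[3]->D => RURDRD VALID
Fold 4: move[0]->U => UURDRD VALID
Fold 5: move[5]->L => UURDRL INVALID (collision), skipped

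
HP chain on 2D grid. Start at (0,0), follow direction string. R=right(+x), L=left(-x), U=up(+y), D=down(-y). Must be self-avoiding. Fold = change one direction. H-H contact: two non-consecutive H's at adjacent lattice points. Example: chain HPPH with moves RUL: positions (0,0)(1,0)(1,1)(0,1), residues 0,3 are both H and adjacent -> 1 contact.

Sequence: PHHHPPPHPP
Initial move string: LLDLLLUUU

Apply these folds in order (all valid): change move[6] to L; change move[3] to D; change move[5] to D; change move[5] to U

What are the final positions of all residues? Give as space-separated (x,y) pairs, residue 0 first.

Answer: (0,0) (-1,0) (-2,0) (-2,-1) (-2,-2) (-3,-2) (-3,-1) (-4,-1) (-4,0) (-4,1)

Derivation:
Initial moves: LLDLLLUUU
Fold: move[6]->L => LLDLLLLUU (positions: [(0, 0), (-1, 0), (-2, 0), (-2, -1), (-3, -1), (-4, -1), (-5, -1), (-6, -1), (-6, 0), (-6, 1)])
Fold: move[3]->D => LLDDLLLUU (positions: [(0, 0), (-1, 0), (-2, 0), (-2, -1), (-2, -2), (-3, -2), (-4, -2), (-5, -2), (-5, -1), (-5, 0)])
Fold: move[5]->D => LLDDLDLUU (positions: [(0, 0), (-1, 0), (-2, 0), (-2, -1), (-2, -2), (-3, -2), (-3, -3), (-4, -3), (-4, -2), (-4, -1)])
Fold: move[5]->U => LLDDLULUU (positions: [(0, 0), (-1, 0), (-2, 0), (-2, -1), (-2, -2), (-3, -2), (-3, -1), (-4, -1), (-4, 0), (-4, 1)])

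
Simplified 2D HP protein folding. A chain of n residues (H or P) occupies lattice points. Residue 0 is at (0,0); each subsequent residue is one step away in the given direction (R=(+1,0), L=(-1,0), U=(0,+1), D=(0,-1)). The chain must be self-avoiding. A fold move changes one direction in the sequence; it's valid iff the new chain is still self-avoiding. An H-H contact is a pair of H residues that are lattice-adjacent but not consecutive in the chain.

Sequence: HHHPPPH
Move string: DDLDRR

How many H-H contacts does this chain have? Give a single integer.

Positions: [(0, 0), (0, -1), (0, -2), (-1, -2), (-1, -3), (0, -3), (1, -3)]
No H-H contacts found.

Answer: 0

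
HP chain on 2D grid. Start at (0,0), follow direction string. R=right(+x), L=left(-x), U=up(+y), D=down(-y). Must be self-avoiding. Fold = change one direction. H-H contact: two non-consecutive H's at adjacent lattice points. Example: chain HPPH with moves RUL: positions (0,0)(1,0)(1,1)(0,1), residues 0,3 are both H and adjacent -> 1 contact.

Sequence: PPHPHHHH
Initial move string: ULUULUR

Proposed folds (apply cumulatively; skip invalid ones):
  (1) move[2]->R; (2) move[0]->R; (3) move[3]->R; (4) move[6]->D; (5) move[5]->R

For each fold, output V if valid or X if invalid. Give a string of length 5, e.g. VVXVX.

Initial: ULUULUR -> [(0, 0), (0, 1), (-1, 1), (-1, 2), (-1, 3), (-2, 3), (-2, 4), (-1, 4)]
Fold 1: move[2]->R => ULRULUR INVALID (collision), skipped
Fold 2: move[0]->R => RLUULUR INVALID (collision), skipped
Fold 3: move[3]->R => ULURLUR INVALID (collision), skipped
Fold 4: move[6]->D => ULUULUD INVALID (collision), skipped
Fold 5: move[5]->R => ULUULRR INVALID (collision), skipped

Answer: XXXXX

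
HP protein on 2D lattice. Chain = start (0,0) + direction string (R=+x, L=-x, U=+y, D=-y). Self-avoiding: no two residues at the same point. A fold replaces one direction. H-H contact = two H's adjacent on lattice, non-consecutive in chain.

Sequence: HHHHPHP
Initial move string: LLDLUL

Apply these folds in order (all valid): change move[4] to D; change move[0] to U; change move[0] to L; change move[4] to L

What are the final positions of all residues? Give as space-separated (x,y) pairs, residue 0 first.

Answer: (0,0) (-1,0) (-2,0) (-2,-1) (-3,-1) (-4,-1) (-5,-1)

Derivation:
Initial moves: LLDLUL
Fold: move[4]->D => LLDLDL (positions: [(0, 0), (-1, 0), (-2, 0), (-2, -1), (-3, -1), (-3, -2), (-4, -2)])
Fold: move[0]->U => ULDLDL (positions: [(0, 0), (0, 1), (-1, 1), (-1, 0), (-2, 0), (-2, -1), (-3, -1)])
Fold: move[0]->L => LLDLDL (positions: [(0, 0), (-1, 0), (-2, 0), (-2, -1), (-3, -1), (-3, -2), (-4, -2)])
Fold: move[4]->L => LLDLLL (positions: [(0, 0), (-1, 0), (-2, 0), (-2, -1), (-3, -1), (-4, -1), (-5, -1)])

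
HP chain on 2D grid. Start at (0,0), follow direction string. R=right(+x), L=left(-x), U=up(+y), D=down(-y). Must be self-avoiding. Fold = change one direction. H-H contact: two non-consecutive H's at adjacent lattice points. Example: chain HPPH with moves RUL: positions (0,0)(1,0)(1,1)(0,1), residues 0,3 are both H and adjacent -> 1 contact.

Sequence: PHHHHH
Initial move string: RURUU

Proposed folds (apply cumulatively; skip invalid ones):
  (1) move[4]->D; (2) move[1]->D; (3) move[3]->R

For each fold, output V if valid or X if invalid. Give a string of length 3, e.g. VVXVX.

Initial: RURUU -> [(0, 0), (1, 0), (1, 1), (2, 1), (2, 2), (2, 3)]
Fold 1: move[4]->D => RURUD INVALID (collision), skipped
Fold 2: move[1]->D => RDRUU VALID
Fold 3: move[3]->R => RDRRU VALID

Answer: XVV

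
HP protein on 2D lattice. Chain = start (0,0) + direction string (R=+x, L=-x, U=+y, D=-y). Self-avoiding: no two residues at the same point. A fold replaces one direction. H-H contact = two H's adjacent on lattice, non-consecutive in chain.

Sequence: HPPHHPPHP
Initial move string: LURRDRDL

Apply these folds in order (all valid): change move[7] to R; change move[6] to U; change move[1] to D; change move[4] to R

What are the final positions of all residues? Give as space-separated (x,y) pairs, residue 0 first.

Initial moves: LURRDRDL
Fold: move[7]->R => LURRDRDR (positions: [(0, 0), (-1, 0), (-1, 1), (0, 1), (1, 1), (1, 0), (2, 0), (2, -1), (3, -1)])
Fold: move[6]->U => LURRDRUR (positions: [(0, 0), (-1, 0), (-1, 1), (0, 1), (1, 1), (1, 0), (2, 0), (2, 1), (3, 1)])
Fold: move[1]->D => LDRRDRUR (positions: [(0, 0), (-1, 0), (-1, -1), (0, -1), (1, -1), (1, -2), (2, -2), (2, -1), (3, -1)])
Fold: move[4]->R => LDRRRRUR (positions: [(0, 0), (-1, 0), (-1, -1), (0, -1), (1, -1), (2, -1), (3, -1), (3, 0), (4, 0)])

Answer: (0,0) (-1,0) (-1,-1) (0,-1) (1,-1) (2,-1) (3,-1) (3,0) (4,0)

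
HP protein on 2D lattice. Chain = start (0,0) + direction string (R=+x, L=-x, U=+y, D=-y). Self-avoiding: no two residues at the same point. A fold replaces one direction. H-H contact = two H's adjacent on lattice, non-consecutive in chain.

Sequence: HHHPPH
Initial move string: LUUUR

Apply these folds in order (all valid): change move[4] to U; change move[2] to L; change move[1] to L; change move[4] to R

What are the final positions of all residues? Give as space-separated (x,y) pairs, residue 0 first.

Answer: (0,0) (-1,0) (-2,0) (-3,0) (-3,1) (-2,1)

Derivation:
Initial moves: LUUUR
Fold: move[4]->U => LUUUU (positions: [(0, 0), (-1, 0), (-1, 1), (-1, 2), (-1, 3), (-1, 4)])
Fold: move[2]->L => LULUU (positions: [(0, 0), (-1, 0), (-1, 1), (-2, 1), (-2, 2), (-2, 3)])
Fold: move[1]->L => LLLUU (positions: [(0, 0), (-1, 0), (-2, 0), (-3, 0), (-3, 1), (-3, 2)])
Fold: move[4]->R => LLLUR (positions: [(0, 0), (-1, 0), (-2, 0), (-3, 0), (-3, 1), (-2, 1)])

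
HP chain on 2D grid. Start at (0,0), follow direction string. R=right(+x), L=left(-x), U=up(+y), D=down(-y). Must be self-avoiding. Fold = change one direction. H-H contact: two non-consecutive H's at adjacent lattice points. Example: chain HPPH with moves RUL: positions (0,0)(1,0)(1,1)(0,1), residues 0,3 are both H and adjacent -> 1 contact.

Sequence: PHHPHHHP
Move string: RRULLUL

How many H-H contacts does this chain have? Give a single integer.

Positions: [(0, 0), (1, 0), (2, 0), (2, 1), (1, 1), (0, 1), (0, 2), (-1, 2)]
H-H contact: residue 1 @(1,0) - residue 4 @(1, 1)

Answer: 1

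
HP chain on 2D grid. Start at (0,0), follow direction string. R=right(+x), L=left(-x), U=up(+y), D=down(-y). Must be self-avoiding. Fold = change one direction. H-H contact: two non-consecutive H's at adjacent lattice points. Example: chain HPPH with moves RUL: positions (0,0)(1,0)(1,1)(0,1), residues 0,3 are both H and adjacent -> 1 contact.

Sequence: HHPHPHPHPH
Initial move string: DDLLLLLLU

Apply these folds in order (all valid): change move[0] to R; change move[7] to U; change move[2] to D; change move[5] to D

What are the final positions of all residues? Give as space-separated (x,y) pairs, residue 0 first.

Answer: (0,0) (1,0) (1,-1) (1,-2) (0,-2) (-1,-2) (-1,-3) (-2,-3) (-2,-2) (-2,-1)

Derivation:
Initial moves: DDLLLLLLU
Fold: move[0]->R => RDLLLLLLU (positions: [(0, 0), (1, 0), (1, -1), (0, -1), (-1, -1), (-2, -1), (-3, -1), (-4, -1), (-5, -1), (-5, 0)])
Fold: move[7]->U => RDLLLLLUU (positions: [(0, 0), (1, 0), (1, -1), (0, -1), (-1, -1), (-2, -1), (-3, -1), (-4, -1), (-4, 0), (-4, 1)])
Fold: move[2]->D => RDDLLLLUU (positions: [(0, 0), (1, 0), (1, -1), (1, -2), (0, -2), (-1, -2), (-2, -2), (-3, -2), (-3, -1), (-3, 0)])
Fold: move[5]->D => RDDLLDLUU (positions: [(0, 0), (1, 0), (1, -1), (1, -2), (0, -2), (-1, -2), (-1, -3), (-2, -3), (-2, -2), (-2, -1)])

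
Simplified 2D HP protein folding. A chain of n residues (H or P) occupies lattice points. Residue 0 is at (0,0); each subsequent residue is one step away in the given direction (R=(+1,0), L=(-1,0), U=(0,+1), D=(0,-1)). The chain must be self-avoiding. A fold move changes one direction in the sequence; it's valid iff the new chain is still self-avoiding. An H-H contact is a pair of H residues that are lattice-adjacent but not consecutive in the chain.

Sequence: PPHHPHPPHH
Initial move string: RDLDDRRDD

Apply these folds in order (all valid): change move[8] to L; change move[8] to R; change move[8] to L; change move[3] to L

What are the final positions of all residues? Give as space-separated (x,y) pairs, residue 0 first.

Answer: (0,0) (1,0) (1,-1) (0,-1) (-1,-1) (-1,-2) (0,-2) (1,-2) (1,-3) (0,-3)

Derivation:
Initial moves: RDLDDRRDD
Fold: move[8]->L => RDLDDRRDL (positions: [(0, 0), (1, 0), (1, -1), (0, -1), (0, -2), (0, -3), (1, -3), (2, -3), (2, -4), (1, -4)])
Fold: move[8]->R => RDLDDRRDR (positions: [(0, 0), (1, 0), (1, -1), (0, -1), (0, -2), (0, -3), (1, -3), (2, -3), (2, -4), (3, -4)])
Fold: move[8]->L => RDLDDRRDL (positions: [(0, 0), (1, 0), (1, -1), (0, -1), (0, -2), (0, -3), (1, -3), (2, -3), (2, -4), (1, -4)])
Fold: move[3]->L => RDLLDRRDL (positions: [(0, 0), (1, 0), (1, -1), (0, -1), (-1, -1), (-1, -2), (0, -2), (1, -2), (1, -3), (0, -3)])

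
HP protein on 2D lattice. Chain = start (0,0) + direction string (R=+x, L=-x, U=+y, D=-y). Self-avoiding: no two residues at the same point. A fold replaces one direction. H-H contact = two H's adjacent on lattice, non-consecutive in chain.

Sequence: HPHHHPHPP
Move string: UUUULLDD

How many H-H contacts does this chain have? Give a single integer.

Answer: 0

Derivation:
Positions: [(0, 0), (0, 1), (0, 2), (0, 3), (0, 4), (-1, 4), (-2, 4), (-2, 3), (-2, 2)]
No H-H contacts found.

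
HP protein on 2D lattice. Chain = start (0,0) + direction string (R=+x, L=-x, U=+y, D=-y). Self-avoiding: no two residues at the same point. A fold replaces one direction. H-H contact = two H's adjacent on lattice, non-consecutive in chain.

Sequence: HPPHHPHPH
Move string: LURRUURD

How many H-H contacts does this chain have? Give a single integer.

Answer: 1

Derivation:
Positions: [(0, 0), (-1, 0), (-1, 1), (0, 1), (1, 1), (1, 2), (1, 3), (2, 3), (2, 2)]
H-H contact: residue 0 @(0,0) - residue 3 @(0, 1)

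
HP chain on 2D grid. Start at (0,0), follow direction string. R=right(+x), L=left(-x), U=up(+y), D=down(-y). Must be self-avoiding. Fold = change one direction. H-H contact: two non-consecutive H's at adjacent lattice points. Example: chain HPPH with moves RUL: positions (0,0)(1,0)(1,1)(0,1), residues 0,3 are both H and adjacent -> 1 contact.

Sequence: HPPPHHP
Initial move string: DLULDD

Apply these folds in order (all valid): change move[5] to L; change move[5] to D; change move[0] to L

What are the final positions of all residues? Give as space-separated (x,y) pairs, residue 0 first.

Answer: (0,0) (-1,0) (-2,0) (-2,1) (-3,1) (-3,0) (-3,-1)

Derivation:
Initial moves: DLULDD
Fold: move[5]->L => DLULDL (positions: [(0, 0), (0, -1), (-1, -1), (-1, 0), (-2, 0), (-2, -1), (-3, -1)])
Fold: move[5]->D => DLULDD (positions: [(0, 0), (0, -1), (-1, -1), (-1, 0), (-2, 0), (-2, -1), (-2, -2)])
Fold: move[0]->L => LLULDD (positions: [(0, 0), (-1, 0), (-2, 0), (-2, 1), (-3, 1), (-3, 0), (-3, -1)])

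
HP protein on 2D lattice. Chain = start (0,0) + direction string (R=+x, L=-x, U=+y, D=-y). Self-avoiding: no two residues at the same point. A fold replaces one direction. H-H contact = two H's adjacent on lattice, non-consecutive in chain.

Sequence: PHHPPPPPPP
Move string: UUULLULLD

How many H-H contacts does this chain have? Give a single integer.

Answer: 0

Derivation:
Positions: [(0, 0), (0, 1), (0, 2), (0, 3), (-1, 3), (-2, 3), (-2, 4), (-3, 4), (-4, 4), (-4, 3)]
No H-H contacts found.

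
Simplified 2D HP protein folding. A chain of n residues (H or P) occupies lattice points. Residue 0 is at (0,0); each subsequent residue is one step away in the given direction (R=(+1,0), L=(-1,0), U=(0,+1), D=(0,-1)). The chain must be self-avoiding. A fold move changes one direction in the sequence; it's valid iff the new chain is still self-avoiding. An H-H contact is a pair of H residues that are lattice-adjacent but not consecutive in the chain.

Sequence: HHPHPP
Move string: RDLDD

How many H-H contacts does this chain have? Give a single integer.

Answer: 1

Derivation:
Positions: [(0, 0), (1, 0), (1, -1), (0, -1), (0, -2), (0, -3)]
H-H contact: residue 0 @(0,0) - residue 3 @(0, -1)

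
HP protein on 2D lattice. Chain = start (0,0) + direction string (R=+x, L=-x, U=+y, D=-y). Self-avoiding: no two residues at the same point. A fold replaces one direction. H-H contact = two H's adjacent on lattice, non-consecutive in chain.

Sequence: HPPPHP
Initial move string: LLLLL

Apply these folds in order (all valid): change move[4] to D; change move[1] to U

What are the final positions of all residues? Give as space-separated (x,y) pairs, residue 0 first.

Answer: (0,0) (-1,0) (-1,1) (-2,1) (-3,1) (-3,0)

Derivation:
Initial moves: LLLLL
Fold: move[4]->D => LLLLD (positions: [(0, 0), (-1, 0), (-2, 0), (-3, 0), (-4, 0), (-4, -1)])
Fold: move[1]->U => LULLD (positions: [(0, 0), (-1, 0), (-1, 1), (-2, 1), (-3, 1), (-3, 0)])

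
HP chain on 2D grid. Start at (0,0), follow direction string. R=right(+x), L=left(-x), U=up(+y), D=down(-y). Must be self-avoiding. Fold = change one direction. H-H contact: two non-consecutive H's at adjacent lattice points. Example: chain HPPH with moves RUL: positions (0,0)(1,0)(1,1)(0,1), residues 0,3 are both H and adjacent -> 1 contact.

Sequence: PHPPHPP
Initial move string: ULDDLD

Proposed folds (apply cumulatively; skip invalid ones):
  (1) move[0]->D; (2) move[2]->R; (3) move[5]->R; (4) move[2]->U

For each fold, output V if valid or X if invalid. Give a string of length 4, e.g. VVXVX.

Answer: VXXX

Derivation:
Initial: ULDDLD -> [(0, 0), (0, 1), (-1, 1), (-1, 0), (-1, -1), (-2, -1), (-2, -2)]
Fold 1: move[0]->D => DLDDLD VALID
Fold 2: move[2]->R => DLRDLD INVALID (collision), skipped
Fold 3: move[5]->R => DLDDLR INVALID (collision), skipped
Fold 4: move[2]->U => DLUDLD INVALID (collision), skipped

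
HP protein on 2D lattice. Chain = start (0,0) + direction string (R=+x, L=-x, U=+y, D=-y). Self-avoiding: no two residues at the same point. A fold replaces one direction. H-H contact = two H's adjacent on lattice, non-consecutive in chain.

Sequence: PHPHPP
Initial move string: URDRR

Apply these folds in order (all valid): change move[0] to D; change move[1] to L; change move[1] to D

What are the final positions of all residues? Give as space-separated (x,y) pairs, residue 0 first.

Initial moves: URDRR
Fold: move[0]->D => DRDRR (positions: [(0, 0), (0, -1), (1, -1), (1, -2), (2, -2), (3, -2)])
Fold: move[1]->L => DLDRR (positions: [(0, 0), (0, -1), (-1, -1), (-1, -2), (0, -2), (1, -2)])
Fold: move[1]->D => DDDRR (positions: [(0, 0), (0, -1), (0, -2), (0, -3), (1, -3), (2, -3)])

Answer: (0,0) (0,-1) (0,-2) (0,-3) (1,-3) (2,-3)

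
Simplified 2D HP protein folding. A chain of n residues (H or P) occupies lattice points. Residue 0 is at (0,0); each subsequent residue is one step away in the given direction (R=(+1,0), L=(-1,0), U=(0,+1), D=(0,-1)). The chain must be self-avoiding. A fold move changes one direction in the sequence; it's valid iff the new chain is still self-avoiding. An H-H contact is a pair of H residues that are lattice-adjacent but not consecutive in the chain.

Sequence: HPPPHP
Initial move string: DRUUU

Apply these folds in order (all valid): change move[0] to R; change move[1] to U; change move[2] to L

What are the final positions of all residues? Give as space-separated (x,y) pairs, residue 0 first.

Answer: (0,0) (1,0) (1,1) (0,1) (0,2) (0,3)

Derivation:
Initial moves: DRUUU
Fold: move[0]->R => RRUUU (positions: [(0, 0), (1, 0), (2, 0), (2, 1), (2, 2), (2, 3)])
Fold: move[1]->U => RUUUU (positions: [(0, 0), (1, 0), (1, 1), (1, 2), (1, 3), (1, 4)])
Fold: move[2]->L => RULUU (positions: [(0, 0), (1, 0), (1, 1), (0, 1), (0, 2), (0, 3)])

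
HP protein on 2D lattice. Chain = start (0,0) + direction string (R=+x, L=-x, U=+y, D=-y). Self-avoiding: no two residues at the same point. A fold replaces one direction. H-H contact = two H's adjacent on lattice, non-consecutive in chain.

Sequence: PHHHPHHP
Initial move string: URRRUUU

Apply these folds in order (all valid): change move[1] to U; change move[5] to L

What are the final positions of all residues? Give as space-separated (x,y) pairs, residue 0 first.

Initial moves: URRRUUU
Fold: move[1]->U => UURRUUU (positions: [(0, 0), (0, 1), (0, 2), (1, 2), (2, 2), (2, 3), (2, 4), (2, 5)])
Fold: move[5]->L => UURRULU (positions: [(0, 0), (0, 1), (0, 2), (1, 2), (2, 2), (2, 3), (1, 3), (1, 4)])

Answer: (0,0) (0,1) (0,2) (1,2) (2,2) (2,3) (1,3) (1,4)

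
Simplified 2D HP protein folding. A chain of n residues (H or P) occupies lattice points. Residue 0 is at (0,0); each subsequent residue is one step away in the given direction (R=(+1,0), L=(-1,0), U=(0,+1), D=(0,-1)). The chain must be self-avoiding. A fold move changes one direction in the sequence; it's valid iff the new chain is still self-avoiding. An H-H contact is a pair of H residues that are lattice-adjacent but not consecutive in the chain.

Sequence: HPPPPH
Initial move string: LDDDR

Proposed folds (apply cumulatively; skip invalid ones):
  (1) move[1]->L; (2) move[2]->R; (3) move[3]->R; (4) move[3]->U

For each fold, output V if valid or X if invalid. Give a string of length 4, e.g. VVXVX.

Initial: LDDDR -> [(0, 0), (-1, 0), (-1, -1), (-1, -2), (-1, -3), (0, -3)]
Fold 1: move[1]->L => LLDDR VALID
Fold 2: move[2]->R => LLRDR INVALID (collision), skipped
Fold 3: move[3]->R => LLDRR VALID
Fold 4: move[3]->U => LLDUR INVALID (collision), skipped

Answer: VXVX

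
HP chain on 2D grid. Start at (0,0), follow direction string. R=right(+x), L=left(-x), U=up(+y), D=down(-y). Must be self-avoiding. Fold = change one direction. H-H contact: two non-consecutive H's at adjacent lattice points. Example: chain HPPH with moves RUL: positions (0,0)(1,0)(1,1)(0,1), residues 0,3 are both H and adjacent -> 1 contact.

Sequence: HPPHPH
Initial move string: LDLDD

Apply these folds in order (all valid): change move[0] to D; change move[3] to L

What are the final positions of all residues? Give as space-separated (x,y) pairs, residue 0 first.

Initial moves: LDLDD
Fold: move[0]->D => DDLDD (positions: [(0, 0), (0, -1), (0, -2), (-1, -2), (-1, -3), (-1, -4)])
Fold: move[3]->L => DDLLD (positions: [(0, 0), (0, -1), (0, -2), (-1, -2), (-2, -2), (-2, -3)])

Answer: (0,0) (0,-1) (0,-2) (-1,-2) (-2,-2) (-2,-3)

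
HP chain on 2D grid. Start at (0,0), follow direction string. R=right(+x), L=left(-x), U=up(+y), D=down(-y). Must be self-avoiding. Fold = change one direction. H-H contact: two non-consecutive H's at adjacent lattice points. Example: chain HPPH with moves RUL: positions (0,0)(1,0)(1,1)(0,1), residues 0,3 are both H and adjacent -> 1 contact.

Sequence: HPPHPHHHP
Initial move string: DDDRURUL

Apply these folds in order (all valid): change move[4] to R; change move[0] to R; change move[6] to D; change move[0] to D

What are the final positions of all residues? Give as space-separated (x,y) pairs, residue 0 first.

Initial moves: DDDRURUL
Fold: move[4]->R => DDDRRRUL (positions: [(0, 0), (0, -1), (0, -2), (0, -3), (1, -3), (2, -3), (3, -3), (3, -2), (2, -2)])
Fold: move[0]->R => RDDRRRUL (positions: [(0, 0), (1, 0), (1, -1), (1, -2), (2, -2), (3, -2), (4, -2), (4, -1), (3, -1)])
Fold: move[6]->D => RDDRRRDL (positions: [(0, 0), (1, 0), (1, -1), (1, -2), (2, -2), (3, -2), (4, -2), (4, -3), (3, -3)])
Fold: move[0]->D => DDDRRRDL (positions: [(0, 0), (0, -1), (0, -2), (0, -3), (1, -3), (2, -3), (3, -3), (3, -4), (2, -4)])

Answer: (0,0) (0,-1) (0,-2) (0,-3) (1,-3) (2,-3) (3,-3) (3,-4) (2,-4)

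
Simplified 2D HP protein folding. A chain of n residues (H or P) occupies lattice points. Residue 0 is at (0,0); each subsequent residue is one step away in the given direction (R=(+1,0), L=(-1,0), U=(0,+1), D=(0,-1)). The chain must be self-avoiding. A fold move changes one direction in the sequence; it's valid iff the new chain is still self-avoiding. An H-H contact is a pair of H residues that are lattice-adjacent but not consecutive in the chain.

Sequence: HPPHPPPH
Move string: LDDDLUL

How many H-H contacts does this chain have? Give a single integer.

Answer: 0

Derivation:
Positions: [(0, 0), (-1, 0), (-1, -1), (-1, -2), (-1, -3), (-2, -3), (-2, -2), (-3, -2)]
No H-H contacts found.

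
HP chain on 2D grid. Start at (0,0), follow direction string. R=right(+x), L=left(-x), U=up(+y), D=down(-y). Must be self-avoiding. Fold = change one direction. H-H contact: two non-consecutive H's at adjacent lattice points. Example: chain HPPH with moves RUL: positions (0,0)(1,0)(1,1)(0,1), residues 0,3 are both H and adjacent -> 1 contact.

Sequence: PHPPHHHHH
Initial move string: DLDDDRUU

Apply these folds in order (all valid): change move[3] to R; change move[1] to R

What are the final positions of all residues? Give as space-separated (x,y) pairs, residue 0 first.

Answer: (0,0) (0,-1) (1,-1) (1,-2) (2,-2) (2,-3) (3,-3) (3,-2) (3,-1)

Derivation:
Initial moves: DLDDDRUU
Fold: move[3]->R => DLDRDRUU (positions: [(0, 0), (0, -1), (-1, -1), (-1, -2), (0, -2), (0, -3), (1, -3), (1, -2), (1, -1)])
Fold: move[1]->R => DRDRDRUU (positions: [(0, 0), (0, -1), (1, -1), (1, -2), (2, -2), (2, -3), (3, -3), (3, -2), (3, -1)])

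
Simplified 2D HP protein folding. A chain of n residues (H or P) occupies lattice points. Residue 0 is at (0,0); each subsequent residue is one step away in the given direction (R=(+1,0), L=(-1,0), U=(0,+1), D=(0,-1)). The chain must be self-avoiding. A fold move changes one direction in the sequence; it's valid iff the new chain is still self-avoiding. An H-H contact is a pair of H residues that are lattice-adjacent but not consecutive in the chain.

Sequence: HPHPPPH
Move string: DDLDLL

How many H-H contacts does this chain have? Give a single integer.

Positions: [(0, 0), (0, -1), (0, -2), (-1, -2), (-1, -3), (-2, -3), (-3, -3)]
No H-H contacts found.

Answer: 0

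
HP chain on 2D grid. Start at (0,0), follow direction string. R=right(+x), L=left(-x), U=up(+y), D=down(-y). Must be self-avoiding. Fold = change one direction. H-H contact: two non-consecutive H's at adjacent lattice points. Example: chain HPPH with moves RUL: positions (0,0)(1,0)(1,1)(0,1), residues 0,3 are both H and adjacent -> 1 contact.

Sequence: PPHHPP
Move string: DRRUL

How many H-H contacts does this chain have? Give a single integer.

Answer: 0

Derivation:
Positions: [(0, 0), (0, -1), (1, -1), (2, -1), (2, 0), (1, 0)]
No H-H contacts found.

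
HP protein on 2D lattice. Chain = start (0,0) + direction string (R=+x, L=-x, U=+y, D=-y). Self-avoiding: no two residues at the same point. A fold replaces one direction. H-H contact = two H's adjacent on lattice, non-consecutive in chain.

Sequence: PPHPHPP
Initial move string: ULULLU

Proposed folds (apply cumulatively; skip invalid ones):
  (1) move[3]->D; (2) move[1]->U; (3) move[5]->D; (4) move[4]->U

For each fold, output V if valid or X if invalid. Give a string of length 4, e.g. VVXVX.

Answer: XVVX

Derivation:
Initial: ULULLU -> [(0, 0), (0, 1), (-1, 1), (-1, 2), (-2, 2), (-3, 2), (-3, 3)]
Fold 1: move[3]->D => ULUDLU INVALID (collision), skipped
Fold 2: move[1]->U => UUULLU VALID
Fold 3: move[5]->D => UUULLD VALID
Fold 4: move[4]->U => UUULUD INVALID (collision), skipped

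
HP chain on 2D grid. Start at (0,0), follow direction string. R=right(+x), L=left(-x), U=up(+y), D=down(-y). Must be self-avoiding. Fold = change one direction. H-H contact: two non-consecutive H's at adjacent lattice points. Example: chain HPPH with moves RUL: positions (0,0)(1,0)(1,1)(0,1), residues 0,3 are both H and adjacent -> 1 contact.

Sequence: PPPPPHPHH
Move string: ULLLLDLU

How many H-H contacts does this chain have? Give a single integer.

Answer: 1

Derivation:
Positions: [(0, 0), (0, 1), (-1, 1), (-2, 1), (-3, 1), (-4, 1), (-4, 0), (-5, 0), (-5, 1)]
H-H contact: residue 5 @(-4,1) - residue 8 @(-5, 1)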